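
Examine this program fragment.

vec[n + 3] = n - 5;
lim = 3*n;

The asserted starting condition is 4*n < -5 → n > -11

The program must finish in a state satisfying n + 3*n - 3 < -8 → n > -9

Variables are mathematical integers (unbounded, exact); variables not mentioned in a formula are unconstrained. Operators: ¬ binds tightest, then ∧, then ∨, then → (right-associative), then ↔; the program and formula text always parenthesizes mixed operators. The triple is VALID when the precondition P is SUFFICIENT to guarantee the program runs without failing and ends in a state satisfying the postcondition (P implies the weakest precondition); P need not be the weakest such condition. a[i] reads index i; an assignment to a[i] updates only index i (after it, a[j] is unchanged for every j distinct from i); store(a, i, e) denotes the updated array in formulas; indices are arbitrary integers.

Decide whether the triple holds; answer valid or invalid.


Working backward. After the program, the postcondition n + 3*n - 3 < -8 → n > -9 must hold; in canonical form it is 4*n < -5 → n > -9.
Before lim := 3*n: 4*n < -5 → n > -9
Before vec[n + 3] := n - 5: 4*n < -5 → n > -9
The weakest precondition is 4*n < -5 → n > -9.
Check whether 4*n < -5 → n > -11 implies it.
Countermodel: at the initial state n = -10, the precondition holds but the weakest precondition fails.
Answer: invalid


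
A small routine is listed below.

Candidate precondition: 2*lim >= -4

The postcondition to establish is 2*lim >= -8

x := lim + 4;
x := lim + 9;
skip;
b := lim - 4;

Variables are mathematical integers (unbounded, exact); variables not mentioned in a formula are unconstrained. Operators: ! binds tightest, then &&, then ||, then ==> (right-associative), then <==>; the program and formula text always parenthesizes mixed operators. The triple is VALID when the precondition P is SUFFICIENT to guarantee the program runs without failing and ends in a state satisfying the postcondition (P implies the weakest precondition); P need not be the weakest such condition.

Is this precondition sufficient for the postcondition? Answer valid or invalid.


Working backward. After the program, 2*lim >= -8 must hold.
Before b := lim - 4: 2*lim >= -8
Before skip: 2*lim >= -8
Before x := lim + 9: 2*lim >= -8
Before x := lim + 4: 2*lim >= -8
The weakest precondition is 2*lim >= -8.
Check whether 2*lim >= -4 implies it.
Every state satisfying the precondition satisfies the weakest precondition: the implication holds.
Answer: valid


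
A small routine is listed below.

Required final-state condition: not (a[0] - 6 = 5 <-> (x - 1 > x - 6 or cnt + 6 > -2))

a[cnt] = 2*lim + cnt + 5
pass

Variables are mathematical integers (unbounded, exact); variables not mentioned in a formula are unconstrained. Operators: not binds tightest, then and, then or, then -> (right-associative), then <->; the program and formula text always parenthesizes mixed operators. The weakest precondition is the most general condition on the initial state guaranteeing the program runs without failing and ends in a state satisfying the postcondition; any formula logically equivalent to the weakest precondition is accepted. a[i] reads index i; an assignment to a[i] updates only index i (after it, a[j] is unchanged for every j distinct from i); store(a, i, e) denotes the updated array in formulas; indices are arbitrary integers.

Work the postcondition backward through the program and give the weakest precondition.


Working backward. After the program, the postcondition not (a[0] - 6 = 5 <-> (x - 1 > x - 6 or cnt + 6 > -2)) must hold; in canonical form it is not (a[0] = 11).
Before skip: not (a[0] = 11)
Before a[cnt] := 2*lim + cnt + 5: not (store(a, cnt, cnt + 2*lim + 5)[0] = 11)
Answer: WP = not (store(a, cnt, cnt + 2*lim + 5)[0] = 11)


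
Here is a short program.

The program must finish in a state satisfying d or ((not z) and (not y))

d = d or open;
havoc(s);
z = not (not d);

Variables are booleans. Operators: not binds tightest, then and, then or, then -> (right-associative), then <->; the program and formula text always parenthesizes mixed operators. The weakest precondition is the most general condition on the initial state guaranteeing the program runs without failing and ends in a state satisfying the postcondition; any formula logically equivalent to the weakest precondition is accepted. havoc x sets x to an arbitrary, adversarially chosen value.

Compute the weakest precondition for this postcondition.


Working backward. After the program, d or ((not z) and (not y)) must hold.
Before z := not (not d): d or ((not d) and (not y))
Before havoc s: d or ((not d) and (not y))
Before d := d or open: d or open or ((not (d or open)) and (not y))
Answer: WP = d or open or ((not (d or open)) and (not y))


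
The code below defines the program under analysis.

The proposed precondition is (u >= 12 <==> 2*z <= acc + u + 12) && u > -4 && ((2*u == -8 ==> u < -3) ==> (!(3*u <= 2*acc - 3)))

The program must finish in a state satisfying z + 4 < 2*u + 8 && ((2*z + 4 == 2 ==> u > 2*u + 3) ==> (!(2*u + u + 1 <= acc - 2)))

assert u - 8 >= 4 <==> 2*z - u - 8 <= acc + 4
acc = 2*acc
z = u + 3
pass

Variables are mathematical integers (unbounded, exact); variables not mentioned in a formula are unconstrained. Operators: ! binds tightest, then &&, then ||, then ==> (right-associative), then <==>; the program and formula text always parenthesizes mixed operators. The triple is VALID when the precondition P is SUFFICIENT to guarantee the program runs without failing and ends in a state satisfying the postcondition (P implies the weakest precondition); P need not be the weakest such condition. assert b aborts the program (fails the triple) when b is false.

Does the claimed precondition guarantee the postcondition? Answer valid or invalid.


Working backward. After the program, the postcondition z + 4 < 2*u + 8 && ((2*z + 4 == 2 ==> u > 2*u + 3) ==> (!(2*u + u + 1 <= acc - 2))) must hold; in canonical form it is z < 2*u + 4 && ((2*z == -2 ==> u < -3) ==> (!(3*u <= acc - 3))).
Before skip: z < 2*u + 4 && ((2*z == -2 ==> u < -3) ==> (!(3*u <= acc - 3)))
Before z := u + 3: u > -1 && ((2*u == -8 ==> u < -3) ==> (!(3*u <= acc - 3)))
Before acc := 2*acc: u > -1 && ((2*u == -8 ==> u < -3) ==> (!(3*u <= 2*acc - 3)))
Before assert u - 8 >= 4 <==> 2*z - u - 8 <= acc + 4: (u >= 12 <==> 2*z <= acc + u + 12) && u > -1 && ((2*u == -8 ==> u < -3) ==> (!(3*u <= 2*acc - 3)))
The weakest precondition is (u >= 12 <==> 2*z <= acc + u + 12) && u > -1 && ((2*u == -8 ==> u < -3) ==> (!(3*u <= 2*acc - 3))).
Check whether (u >= 12 <==> 2*z <= acc + u + 12) && u > -4 && ((2*u == -8 ==> u < -3) ==> (!(3*u <= 2*acc - 3))) implies it.
Countermodel: at the initial state acc = -2, u = -1, z = 5, the precondition holds but the weakest precondition fails.
Answer: invalid


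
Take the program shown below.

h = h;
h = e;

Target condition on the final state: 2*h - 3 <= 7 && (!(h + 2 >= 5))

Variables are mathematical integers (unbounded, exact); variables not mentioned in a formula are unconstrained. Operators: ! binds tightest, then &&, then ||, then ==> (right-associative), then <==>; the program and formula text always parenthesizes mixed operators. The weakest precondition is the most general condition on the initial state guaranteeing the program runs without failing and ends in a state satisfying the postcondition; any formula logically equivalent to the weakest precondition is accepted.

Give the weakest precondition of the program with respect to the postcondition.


Working backward. After the program, the postcondition 2*h - 3 <= 7 && (!(h + 2 >= 5)) must hold; in canonical form it is 2*h <= 10 && (!(h >= 3)).
Before h := e: 2*e <= 10 && (!(e >= 3))
Before h := h: 2*e <= 10 && (!(e >= 3))
Answer: WP = 2*e <= 10 && (!(e >= 3))


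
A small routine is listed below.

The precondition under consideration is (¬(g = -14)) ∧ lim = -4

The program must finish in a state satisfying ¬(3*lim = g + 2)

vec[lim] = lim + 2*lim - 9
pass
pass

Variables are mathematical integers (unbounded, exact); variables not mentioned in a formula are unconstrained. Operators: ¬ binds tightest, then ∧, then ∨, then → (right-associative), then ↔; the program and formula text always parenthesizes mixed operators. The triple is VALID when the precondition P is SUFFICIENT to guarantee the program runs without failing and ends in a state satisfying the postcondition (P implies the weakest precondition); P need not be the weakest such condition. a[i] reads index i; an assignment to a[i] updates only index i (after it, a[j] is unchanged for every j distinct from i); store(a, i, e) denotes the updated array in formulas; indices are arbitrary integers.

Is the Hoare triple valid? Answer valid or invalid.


Working backward. After the program, ¬(3*lim = g + 2) must hold.
Before skip: ¬(3*lim = g + 2)
Before skip: ¬(3*lim = g + 2)
Before vec[lim] := lim + 2*lim - 9: ¬(3*lim = g + 2)
The weakest precondition is ¬(3*lim = g + 2).
Check whether (¬(g = -14)) ∧ lim = -4 implies it.
Every state satisfying the precondition satisfies the weakest precondition: the implication holds.
Answer: valid


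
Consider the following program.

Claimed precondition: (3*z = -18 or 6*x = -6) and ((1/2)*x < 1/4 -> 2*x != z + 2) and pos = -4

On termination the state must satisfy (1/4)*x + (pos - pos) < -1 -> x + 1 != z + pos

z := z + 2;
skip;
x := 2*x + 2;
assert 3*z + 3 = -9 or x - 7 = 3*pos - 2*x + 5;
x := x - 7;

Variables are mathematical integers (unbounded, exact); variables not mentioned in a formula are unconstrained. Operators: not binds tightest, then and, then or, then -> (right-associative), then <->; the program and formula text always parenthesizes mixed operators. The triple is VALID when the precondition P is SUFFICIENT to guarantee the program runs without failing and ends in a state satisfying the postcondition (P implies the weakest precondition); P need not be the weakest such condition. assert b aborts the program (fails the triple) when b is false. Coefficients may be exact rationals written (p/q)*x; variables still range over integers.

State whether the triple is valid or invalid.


Working backward. After the program, the postcondition (1/4)*x + (pos - pos) < -1 -> x + 1 != z + pos must hold; in canonical form it is (1/4)*x < -1 -> x != pos + z - 1.
Before x := x - 7: (1/4)*x < 3/4 -> x != pos + z + 6
Before assert 3*z + 3 = -9 or x - 7 = 3*pos - 2*x + 5: (3*z = -12 or 3*x = 3*pos + 12) and ((1/4)*x < 3/4 -> x != pos + z + 6)
Before x := 2*x + 2: (3*z = -12 or 6*x = 3*pos + 6) and ((1/2)*x < 1/4 -> 2*x != pos + z + 4)
Before skip: (3*z = -12 or 6*x = 3*pos + 6) and ((1/2)*x < 1/4 -> 2*x != pos + z + 4)
Before z := z + 2: (3*z = -18 or 6*x = 3*pos + 6) and ((1/2)*x < 1/4 -> 2*x != pos + z + 6)
The weakest precondition is (3*z = -18 or 6*x = 3*pos + 6) and ((1/2)*x < 1/4 -> 2*x != pos + z + 6).
Check whether (3*z = -18 or 6*x = -6) and ((1/2)*x < 1/4 -> 2*x != z + 2) and pos = -4 implies it.
Every state satisfying the precondition satisfies the weakest precondition: the implication holds.
Answer: valid


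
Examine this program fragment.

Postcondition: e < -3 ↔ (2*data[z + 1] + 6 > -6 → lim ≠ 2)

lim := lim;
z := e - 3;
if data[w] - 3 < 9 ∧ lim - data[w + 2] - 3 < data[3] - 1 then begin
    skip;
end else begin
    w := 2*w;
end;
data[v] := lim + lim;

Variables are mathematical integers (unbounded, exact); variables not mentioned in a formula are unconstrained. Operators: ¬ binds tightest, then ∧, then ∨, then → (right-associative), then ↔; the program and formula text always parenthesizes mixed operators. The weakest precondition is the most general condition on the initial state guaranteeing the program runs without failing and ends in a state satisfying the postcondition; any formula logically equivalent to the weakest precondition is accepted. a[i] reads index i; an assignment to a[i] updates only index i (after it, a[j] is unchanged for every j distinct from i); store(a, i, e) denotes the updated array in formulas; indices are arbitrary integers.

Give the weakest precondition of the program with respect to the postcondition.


Working backward. After the program, the postcondition e < -3 ↔ (2*data[z + 1] + 6 > -6 → lim ≠ 2) must hold; in canonical form it is e < -3 ↔ (2*data[z + 1] > -12 → lim ≠ 2).
Before data[v] := lim + lim: e < -3 ↔ (2*store(data, v, 2*lim)[z + 1] > -12 → lim ≠ 2)
Then branch requires e < -3 ↔ (2*store(data, v, 2*lim)[z + 1] > -12 → lim ≠ 2); else branch requires e < -3 ↔ (2*store(data, v, 2*lim)[z + 1] > -12 → lim ≠ 2).
Before the if: ((data[w] < 12 ∧ lim < data[w + 2] + data[3] + 2) → (e < -3 ↔ (2*store(data, v, 2*lim)[z + 1] > -12 → lim ≠ 2))) ∧ ((¬(data[w] < 12 ∧ lim < data[w + 2] + data[3] + 2)) → (e < -3 ↔ (2*store(data, v, 2*lim)[z + 1] > -12 → lim ≠ 2)))
Before z := e - 3: ((data[w] < 12 ∧ lim < data[w + 2] + data[3] + 2) → (e < -3 ↔ (2*store(data, v, 2*lim)[e - 2] > -12 → lim ≠ 2))) ∧ ((¬(data[w] < 12 ∧ lim < data[w + 2] + data[3] + 2)) → (e < -3 ↔ (2*store(data, v, 2*lim)[e - 2] > -12 → lim ≠ 2)))
Before lim := lim: ((data[w] < 12 ∧ lim < data[w + 2] + data[3] + 2) → (e < -3 ↔ (2*store(data, v, 2*lim)[e - 2] > -12 → lim ≠ 2))) ∧ ((¬(data[w] < 12 ∧ lim < data[w + 2] + data[3] + 2)) → (e < -3 ↔ (2*store(data, v, 2*lim)[e - 2] > -12 → lim ≠ 2)))
Answer: WP = ((data[w] < 12 ∧ lim < data[w + 2] + data[3] + 2) → (e < -3 ↔ (2*store(data, v, 2*lim)[e - 2] > -12 → lim ≠ 2))) ∧ ((¬(data[w] < 12 ∧ lim < data[w + 2] + data[3] + 2)) → (e < -3 ↔ (2*store(data, v, 2*lim)[e - 2] > -12 → lim ≠ 2)))


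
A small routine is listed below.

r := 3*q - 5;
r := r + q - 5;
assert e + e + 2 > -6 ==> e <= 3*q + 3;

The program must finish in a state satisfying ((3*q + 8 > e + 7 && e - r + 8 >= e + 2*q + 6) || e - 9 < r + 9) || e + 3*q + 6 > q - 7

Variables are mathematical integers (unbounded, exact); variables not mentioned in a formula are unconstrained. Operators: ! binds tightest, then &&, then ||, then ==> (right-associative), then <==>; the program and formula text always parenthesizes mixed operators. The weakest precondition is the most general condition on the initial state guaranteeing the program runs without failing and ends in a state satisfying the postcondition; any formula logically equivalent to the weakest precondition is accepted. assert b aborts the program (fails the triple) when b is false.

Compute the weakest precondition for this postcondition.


Working backward. After the program, the postcondition ((3*q + 8 > e + 7 && e - r + 8 >= e + 2*q + 6) || e - 9 < r + 9) || e + 3*q + 6 > q - 7 must hold; in canonical form it is (3*q > e - 1 && 2*q + r <= 2) || e < r + 18 || e + 2*q > -13.
Before assert e + e + 2 > -6 ==> e <= 3*q + 3: (2*e > -8 ==> e <= 3*q + 3) && ((3*q > e - 1 && 2*q + r <= 2) || e < r + 18 || e + 2*q > -13)
Before r := r + q - 5: (2*e > -8 ==> e <= 3*q + 3) && ((3*q > e - 1 && 3*q + r <= 7) || e < q + r + 13 || e + 2*q > -13)
Before r := 3*q - 5: (2*e > -8 ==> e <= 3*q + 3) && ((3*q > e - 1 && 6*q <= 12) || e < 4*q + 8 || e + 2*q > -13)
Answer: WP = (2*e > -8 ==> e <= 3*q + 3) && ((3*q > e - 1 && 6*q <= 12) || e < 4*q + 8 || e + 2*q > -13)


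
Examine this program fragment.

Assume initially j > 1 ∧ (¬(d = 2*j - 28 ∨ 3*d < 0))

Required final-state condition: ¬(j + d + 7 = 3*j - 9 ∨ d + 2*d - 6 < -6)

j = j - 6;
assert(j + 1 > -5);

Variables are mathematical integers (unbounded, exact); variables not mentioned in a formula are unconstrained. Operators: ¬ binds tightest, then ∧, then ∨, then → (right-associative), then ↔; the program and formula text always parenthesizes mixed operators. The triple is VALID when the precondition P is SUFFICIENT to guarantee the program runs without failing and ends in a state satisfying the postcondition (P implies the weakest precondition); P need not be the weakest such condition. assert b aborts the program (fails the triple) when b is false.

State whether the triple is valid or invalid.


Working backward. After the program, the postcondition ¬(j + d + 7 = 3*j - 9 ∨ d + 2*d - 6 < -6) must hold; in canonical form it is ¬(d = 2*j - 16 ∨ 3*d < 0).
Before assert j + 1 > -5: j > -6 ∧ (¬(d = 2*j - 16 ∨ 3*d < 0))
Before j := j - 6: j > 0 ∧ (¬(d = 2*j - 28 ∨ 3*d < 0))
The weakest precondition is j > 0 ∧ (¬(d = 2*j - 28 ∨ 3*d < 0)).
Check whether j > 1 ∧ (¬(d = 2*j - 28 ∨ 3*d < 0)) implies it.
Every state satisfying the precondition satisfies the weakest precondition: the implication holds.
Answer: valid


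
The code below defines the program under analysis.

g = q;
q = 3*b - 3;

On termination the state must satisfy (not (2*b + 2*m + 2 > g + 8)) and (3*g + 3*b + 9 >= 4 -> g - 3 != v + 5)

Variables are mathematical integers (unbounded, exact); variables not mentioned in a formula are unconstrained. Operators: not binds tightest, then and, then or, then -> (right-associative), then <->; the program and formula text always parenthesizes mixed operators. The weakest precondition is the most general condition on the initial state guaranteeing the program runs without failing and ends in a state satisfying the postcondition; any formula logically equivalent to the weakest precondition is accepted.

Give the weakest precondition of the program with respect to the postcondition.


Working backward. After the program, the postcondition (not (2*b + 2*m + 2 > g + 8)) and (3*g + 3*b + 9 >= 4 -> g - 3 != v + 5) must hold; in canonical form it is (not (2*b + 2*m > g + 6)) and (3*b + 3*g >= -5 -> g != v + 8).
Before q := 3*b - 3: (not (2*b + 2*m > g + 6)) and (3*b + 3*g >= -5 -> g != v + 8)
Before g := q: (not (2*b + 2*m > q + 6)) and (3*b + 3*q >= -5 -> q != v + 8)
Answer: WP = (not (2*b + 2*m > q + 6)) and (3*b + 3*q >= -5 -> q != v + 8)


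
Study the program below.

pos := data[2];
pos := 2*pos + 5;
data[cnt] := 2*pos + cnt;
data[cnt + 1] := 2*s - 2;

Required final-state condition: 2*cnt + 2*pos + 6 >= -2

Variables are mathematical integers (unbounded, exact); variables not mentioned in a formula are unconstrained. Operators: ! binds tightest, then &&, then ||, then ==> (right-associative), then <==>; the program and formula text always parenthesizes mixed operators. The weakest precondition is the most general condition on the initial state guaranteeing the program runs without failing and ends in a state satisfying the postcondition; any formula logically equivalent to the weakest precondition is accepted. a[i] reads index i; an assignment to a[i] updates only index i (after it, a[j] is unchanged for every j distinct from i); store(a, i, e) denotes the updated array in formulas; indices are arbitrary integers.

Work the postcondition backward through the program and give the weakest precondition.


Working backward. After the program, the postcondition 2*cnt + 2*pos + 6 >= -2 must hold; in canonical form it is 2*cnt + 2*pos >= -8.
Before data[cnt + 1] := 2*s - 2: 2*cnt + 2*pos >= -8
Before data[cnt] := 2*pos + cnt: 2*cnt + 2*pos >= -8
Before pos := 2*pos + 5: 2*cnt + 4*pos >= -18
Before pos := data[2]: 4*data[2] + 2*cnt >= -18
Answer: WP = 4*data[2] + 2*cnt >= -18


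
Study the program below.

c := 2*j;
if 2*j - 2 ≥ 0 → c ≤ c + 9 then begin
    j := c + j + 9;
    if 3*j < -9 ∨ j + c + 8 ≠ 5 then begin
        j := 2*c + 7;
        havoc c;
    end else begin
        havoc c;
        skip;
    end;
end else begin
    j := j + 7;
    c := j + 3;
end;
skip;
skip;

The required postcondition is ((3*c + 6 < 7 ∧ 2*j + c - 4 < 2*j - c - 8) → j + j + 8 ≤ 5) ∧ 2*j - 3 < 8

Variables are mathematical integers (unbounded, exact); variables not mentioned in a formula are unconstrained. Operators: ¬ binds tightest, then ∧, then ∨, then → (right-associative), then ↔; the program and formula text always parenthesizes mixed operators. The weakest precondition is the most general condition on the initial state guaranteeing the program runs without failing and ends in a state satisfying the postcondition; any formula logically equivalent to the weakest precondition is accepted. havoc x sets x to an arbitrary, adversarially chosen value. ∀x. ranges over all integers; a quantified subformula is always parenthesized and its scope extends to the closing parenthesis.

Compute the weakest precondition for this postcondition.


Working backward. After the program, the postcondition ((3*c + 6 < 7 ∧ 2*j + c - 4 < 2*j - c - 8) → j + j + 8 ≤ 5) ∧ 2*j - 3 < 8 must hold; in canonical form it is ((3*c < 1 ∧ 2*c < -4) → 2*j ≤ -3) ∧ 2*j < 11.
Before skip: ((3*c < 1 ∧ 2*c < -4) → 2*j ≤ -3) ∧ 2*j < 11
Before skip: ((3*c < 1 ∧ 2*c < -4) → 2*j ≤ -3) ∧ 2*j < 11
Then branch requires ((3*c + 3*j < -36 ∨ 2*c + j ≠ -12) → (∀c_1. (((3*c_1 < 1 ∧ 2*c_1 < -4) → 4*c ≤ -17) ∧ 4*c < -3))) ∧ ((¬(3*c + 3*j < -36 ∨ 2*c + j ≠ -12)) → (∀c_1. (((3*c_1 < 1 ∧ 2*c_1 < -4) → 2*c + 2*j ≤ -21) ∧ 2*c + 2*j < -7))); else branch requires ((3*j < -29 ∧ 2*j < -24) → 2*j ≤ -17) ∧ 2*j < -3.
Before the if: ((3*c + 3*j < -36 ∨ 2*c + j ≠ -12) → (∀c_1. (((3*c_1 < 1 ∧ 2*c_1 < -4) → 4*c ≤ -17) ∧ 4*c < -3))) ∧ ((¬(3*c + 3*j < -36 ∨ 2*c + j ≠ -12)) → (∀c_1. (((3*c_1 < 1 ∧ 2*c_1 < -4) → 2*c + 2*j ≤ -21) ∧ 2*c + 2*j < -7)))
Before c := 2*j: ((9*j < -36 ∨ 5*j ≠ -12) → (∀c_1. (((3*c_1 < 1 ∧ 2*c_1 < -4) → 8*j ≤ -17) ∧ 8*j < -3))) ∧ ((¬(9*j < -36 ∨ 5*j ≠ -12)) → (∀c_1. (((3*c_1 < 1 ∧ 2*c_1 < -4) → 6*j ≤ -21) ∧ 6*j < -7)))
Answer: WP = ((9*j < -36 ∨ 5*j ≠ -12) → (∀c_1. (((3*c_1 < 1 ∧ 2*c_1 < -4) → 8*j ≤ -17) ∧ 8*j < -3))) ∧ ((¬(9*j < -36 ∨ 5*j ≠ -12)) → (∀c_1. (((3*c_1 < 1 ∧ 2*c_1 < -4) → 6*j ≤ -21) ∧ 6*j < -7)))


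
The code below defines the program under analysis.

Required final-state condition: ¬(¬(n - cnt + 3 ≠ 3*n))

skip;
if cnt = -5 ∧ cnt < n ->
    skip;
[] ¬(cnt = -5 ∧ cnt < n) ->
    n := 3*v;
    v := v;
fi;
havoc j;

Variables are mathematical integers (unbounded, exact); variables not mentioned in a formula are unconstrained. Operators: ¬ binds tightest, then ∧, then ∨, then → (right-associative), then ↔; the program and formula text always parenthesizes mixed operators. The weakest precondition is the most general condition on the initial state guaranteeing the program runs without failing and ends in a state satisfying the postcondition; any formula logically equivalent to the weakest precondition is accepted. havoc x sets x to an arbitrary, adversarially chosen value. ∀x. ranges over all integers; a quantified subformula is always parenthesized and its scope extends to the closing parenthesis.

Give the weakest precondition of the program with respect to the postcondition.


Working backward. After the program, the postcondition ¬(¬(n - cnt + 3 ≠ 3*n)) must hold; in canonical form it is cnt + 2*n ≠ 3.
Before havoc j: cnt + 2*n ≠ 3
Then branch requires cnt + 2*n ≠ 3; else branch requires cnt + 6*v ≠ 3.
Before the if: ((cnt = -5 ∧ cnt < n) → cnt + 2*n ≠ 3) ∧ ((¬(cnt = -5 ∧ cnt < n)) → cnt + 6*v ≠ 3)
Before skip: ((cnt = -5 ∧ cnt < n) → cnt + 2*n ≠ 3) ∧ ((¬(cnt = -5 ∧ cnt < n)) → cnt + 6*v ≠ 3)
Answer: WP = ((cnt = -5 ∧ cnt < n) → cnt + 2*n ≠ 3) ∧ ((¬(cnt = -5 ∧ cnt < n)) → cnt + 6*v ≠ 3)


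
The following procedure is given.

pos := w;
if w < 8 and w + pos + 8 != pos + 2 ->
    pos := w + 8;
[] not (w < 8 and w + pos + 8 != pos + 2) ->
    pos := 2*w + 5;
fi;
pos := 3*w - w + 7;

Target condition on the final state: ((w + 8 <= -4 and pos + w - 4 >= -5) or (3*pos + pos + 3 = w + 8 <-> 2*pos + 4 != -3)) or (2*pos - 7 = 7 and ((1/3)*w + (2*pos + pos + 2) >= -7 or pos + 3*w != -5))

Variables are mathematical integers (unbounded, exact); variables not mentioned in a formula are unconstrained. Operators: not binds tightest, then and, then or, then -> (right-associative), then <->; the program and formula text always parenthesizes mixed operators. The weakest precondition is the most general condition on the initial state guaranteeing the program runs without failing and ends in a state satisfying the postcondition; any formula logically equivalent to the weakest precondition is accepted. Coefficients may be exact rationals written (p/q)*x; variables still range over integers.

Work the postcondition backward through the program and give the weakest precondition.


Working backward. After the program, the postcondition ((w + 8 <= -4 and pos + w - 4 >= -5) or (3*pos + pos + 3 = w + 8 <-> 2*pos + 4 != -3)) or (2*pos - 7 = 7 and ((1/3)*w + (2*pos + pos + 2) >= -7 or pos + 3*w != -5)) must hold; in canonical form it is (w <= -12 and pos + w >= -1) or (4*pos = w + 5 <-> 2*pos != -7) or (2*pos = 14 and (3*pos + (1/3)*w >= -9 or pos + 3*w != -5)).
Before pos := 3*w - w + 7: (w <= -12 and 3*w >= -8) or (7*w = -23 <-> 4*w != -21) or (4*w = 0 and ((19/3)*w >= -30 or 5*w != -12))
Then branch requires (w <= -12 and 3*w >= -8) or (7*w = -23 <-> 4*w != -21) or (4*w = 0 and ((19/3)*w >= -30 or 5*w != -12)); else branch requires (w <= -12 and 3*w >= -8) or (7*w = -23 <-> 4*w != -21) or (4*w = 0 and ((19/3)*w >= -30 or 5*w != -12)).
Before the if: ((w < 8 and w != -6) -> ((w <= -12 and 3*w >= -8) or (7*w = -23 <-> 4*w != -21) or (4*w = 0 and ((19/3)*w >= -30 or 5*w != -12)))) and ((not (w < 8 and w != -6)) -> ((w <= -12 and 3*w >= -8) or (7*w = -23 <-> 4*w != -21) or (4*w = 0 and ((19/3)*w >= -30 or 5*w != -12))))
Before pos := w: ((w < 8 and w != -6) -> ((w <= -12 and 3*w >= -8) or (7*w = -23 <-> 4*w != -21) or (4*w = 0 and ((19/3)*w >= -30 or 5*w != -12)))) and ((not (w < 8 and w != -6)) -> ((w <= -12 and 3*w >= -8) or (7*w = -23 <-> 4*w != -21) or (4*w = 0 and ((19/3)*w >= -30 or 5*w != -12))))
Answer: WP = ((w < 8 and w != -6) -> ((w <= -12 and 3*w >= -8) or (7*w = -23 <-> 4*w != -21) or (4*w = 0 and ((19/3)*w >= -30 or 5*w != -12)))) and ((not (w < 8 and w != -6)) -> ((w <= -12 and 3*w >= -8) or (7*w = -23 <-> 4*w != -21) or (4*w = 0 and ((19/3)*w >= -30 or 5*w != -12))))


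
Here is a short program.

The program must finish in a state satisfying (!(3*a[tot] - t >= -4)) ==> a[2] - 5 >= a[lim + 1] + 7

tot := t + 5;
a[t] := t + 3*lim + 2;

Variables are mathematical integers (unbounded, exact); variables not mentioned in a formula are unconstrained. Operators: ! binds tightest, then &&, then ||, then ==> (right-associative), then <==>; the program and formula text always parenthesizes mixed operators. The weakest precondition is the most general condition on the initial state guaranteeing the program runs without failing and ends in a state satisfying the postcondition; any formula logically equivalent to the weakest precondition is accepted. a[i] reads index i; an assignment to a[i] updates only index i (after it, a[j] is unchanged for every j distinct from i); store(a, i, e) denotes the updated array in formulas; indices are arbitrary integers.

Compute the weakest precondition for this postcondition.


Working backward. After the program, the postcondition (!(3*a[tot] - t >= -4)) ==> a[2] - 5 >= a[lim + 1] + 7 must hold; in canonical form it is (!(3*a[tot] >= t - 4)) ==> a[2] >= a[lim + 1] + 12.
Before a[t] := t + 3*lim + 2: (!(3*store(a, t, 3*lim + t + 2)[tot] >= t - 4)) ==> store(a, t, 3*lim + t + 2)[2] >= store(a, t, 3*lim + t + 2)[lim + 1] + 12
Before tot := t + 5: (!(3*store(a, t, 3*lim + t + 2)[t + 5] >= t - 4)) ==> store(a, t, 3*lim + t + 2)[2] >= store(a, t, 3*lim + t + 2)[lim + 1] + 12
Answer: WP = (!(3*store(a, t, 3*lim + t + 2)[t + 5] >= t - 4)) ==> store(a, t, 3*lim + t + 2)[2] >= store(a, t, 3*lim + t + 2)[lim + 1] + 12


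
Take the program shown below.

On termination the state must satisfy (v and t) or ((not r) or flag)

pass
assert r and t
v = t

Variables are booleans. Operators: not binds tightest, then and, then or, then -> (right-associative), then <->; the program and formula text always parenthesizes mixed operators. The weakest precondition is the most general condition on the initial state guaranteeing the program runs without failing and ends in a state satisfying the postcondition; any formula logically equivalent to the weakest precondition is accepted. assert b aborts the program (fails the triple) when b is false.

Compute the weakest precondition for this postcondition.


Working backward. After the program, the postcondition (v and t) or ((not r) or flag) must hold; in canonical form it is (v and t) or (not r) or flag.
Before v := t: t or (not r) or flag
Before assert r and t: r and t and (t or (not r) or flag)
Before skip: r and t and (t or (not r) or flag)
Answer: WP = r and t and (t or (not r) or flag)


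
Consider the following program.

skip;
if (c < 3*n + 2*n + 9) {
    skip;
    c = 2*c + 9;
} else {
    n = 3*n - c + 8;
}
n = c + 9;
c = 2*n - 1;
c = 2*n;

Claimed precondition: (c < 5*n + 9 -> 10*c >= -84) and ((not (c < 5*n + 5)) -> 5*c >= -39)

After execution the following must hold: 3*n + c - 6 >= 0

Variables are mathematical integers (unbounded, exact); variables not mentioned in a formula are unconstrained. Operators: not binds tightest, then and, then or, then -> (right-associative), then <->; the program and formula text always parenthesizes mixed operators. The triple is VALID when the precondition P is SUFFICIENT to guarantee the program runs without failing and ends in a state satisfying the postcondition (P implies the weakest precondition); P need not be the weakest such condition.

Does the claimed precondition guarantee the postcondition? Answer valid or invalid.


Working backward. After the program, the postcondition 3*n + c - 6 >= 0 must hold; in canonical form it is c + 3*n >= 6.
Before c := 2*n: 5*n >= 6
Before c := 2*n - 1: 5*n >= 6
Before n := c + 9: 5*c >= -39
Then branch requires 10*c >= -84; else branch requires 5*c >= -39.
Before the if: (c < 5*n + 9 -> 10*c >= -84) and ((not (c < 5*n + 9)) -> 5*c >= -39)
Before skip: (c < 5*n + 9 -> 10*c >= -84) and ((not (c < 5*n + 9)) -> 5*c >= -39)
The weakest precondition is (c < 5*n + 9 -> 10*c >= -84) and ((not (c < 5*n + 9)) -> 5*c >= -39).
Check whether (c < 5*n + 9 -> 10*c >= -84) and ((not (c < 5*n + 5)) -> 5*c >= -39) implies it.
Every state satisfying the precondition satisfies the weakest precondition: the implication holds.
Answer: valid


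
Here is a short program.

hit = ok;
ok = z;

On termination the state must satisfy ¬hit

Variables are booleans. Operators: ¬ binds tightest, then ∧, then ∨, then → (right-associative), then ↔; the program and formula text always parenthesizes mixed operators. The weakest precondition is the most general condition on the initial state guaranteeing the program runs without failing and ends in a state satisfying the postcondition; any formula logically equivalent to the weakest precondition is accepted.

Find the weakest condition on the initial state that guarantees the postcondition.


Working backward. After the program, ¬hit must hold.
Before ok := z: ¬hit
Before hit := ok: ¬ok
Answer: WP = ¬ok


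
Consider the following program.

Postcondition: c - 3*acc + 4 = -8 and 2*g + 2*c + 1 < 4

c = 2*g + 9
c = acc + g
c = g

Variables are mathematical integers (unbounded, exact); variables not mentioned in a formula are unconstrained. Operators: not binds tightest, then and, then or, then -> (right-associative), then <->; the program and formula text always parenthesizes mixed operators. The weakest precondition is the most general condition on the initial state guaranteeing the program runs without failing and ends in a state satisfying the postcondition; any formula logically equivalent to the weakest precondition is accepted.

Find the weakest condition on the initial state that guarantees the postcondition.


Working backward. After the program, the postcondition c - 3*acc + 4 = -8 and 2*g + 2*c + 1 < 4 must hold; in canonical form it is c = 3*acc - 12 and 2*c + 2*g < 3.
Before c := g: g = 3*acc - 12 and 4*g < 3
Before c := acc + g: g = 3*acc - 12 and 4*g < 3
Before c := 2*g + 9: g = 3*acc - 12 and 4*g < 3
Answer: WP = g = 3*acc - 12 and 4*g < 3


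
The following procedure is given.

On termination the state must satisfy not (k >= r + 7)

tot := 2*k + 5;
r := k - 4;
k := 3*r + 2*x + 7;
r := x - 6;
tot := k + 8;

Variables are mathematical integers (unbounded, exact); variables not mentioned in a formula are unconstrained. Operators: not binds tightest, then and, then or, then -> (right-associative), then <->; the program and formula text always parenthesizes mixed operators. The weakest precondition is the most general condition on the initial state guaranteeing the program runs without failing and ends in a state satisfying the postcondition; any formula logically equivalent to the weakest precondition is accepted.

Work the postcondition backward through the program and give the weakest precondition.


Working backward. After the program, not (k >= r + 7) must hold.
Before tot := k + 8: not (k >= r + 7)
Before r := x - 6: not (k >= x + 1)
Before k := 3*r + 2*x + 7: not (3*r + x >= -6)
Before r := k - 4: not (3*k + x >= 6)
Before tot := 2*k + 5: not (3*k + x >= 6)
Answer: WP = not (3*k + x >= 6)


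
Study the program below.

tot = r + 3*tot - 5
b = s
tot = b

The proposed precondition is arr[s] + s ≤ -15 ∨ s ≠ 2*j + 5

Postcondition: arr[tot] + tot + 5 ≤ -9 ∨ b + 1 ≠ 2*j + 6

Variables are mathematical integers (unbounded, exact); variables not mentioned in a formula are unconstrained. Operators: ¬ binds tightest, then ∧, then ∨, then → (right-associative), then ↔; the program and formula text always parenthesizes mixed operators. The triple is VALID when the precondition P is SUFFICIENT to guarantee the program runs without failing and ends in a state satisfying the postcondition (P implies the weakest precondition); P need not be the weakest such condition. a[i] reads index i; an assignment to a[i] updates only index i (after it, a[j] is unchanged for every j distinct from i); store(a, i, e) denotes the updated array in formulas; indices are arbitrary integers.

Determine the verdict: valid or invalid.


Working backward. After the program, the postcondition arr[tot] + tot + 5 ≤ -9 ∨ b + 1 ≠ 2*j + 6 must hold; in canonical form it is arr[tot] + tot ≤ -14 ∨ b ≠ 2*j + 5.
Before tot := b: arr[b] + b ≤ -14 ∨ b ≠ 2*j + 5
Before b := s: arr[s] + s ≤ -14 ∨ s ≠ 2*j + 5
Before tot := r + 3*tot - 5: arr[s] + s ≤ -14 ∨ s ≠ 2*j + 5
The weakest precondition is arr[s] + s ≤ -14 ∨ s ≠ 2*j + 5.
Check whether arr[s] + s ≤ -15 ∨ s ≠ 2*j + 5 implies it.
Every state satisfying the precondition satisfies the weakest precondition: the implication holds.
Answer: valid


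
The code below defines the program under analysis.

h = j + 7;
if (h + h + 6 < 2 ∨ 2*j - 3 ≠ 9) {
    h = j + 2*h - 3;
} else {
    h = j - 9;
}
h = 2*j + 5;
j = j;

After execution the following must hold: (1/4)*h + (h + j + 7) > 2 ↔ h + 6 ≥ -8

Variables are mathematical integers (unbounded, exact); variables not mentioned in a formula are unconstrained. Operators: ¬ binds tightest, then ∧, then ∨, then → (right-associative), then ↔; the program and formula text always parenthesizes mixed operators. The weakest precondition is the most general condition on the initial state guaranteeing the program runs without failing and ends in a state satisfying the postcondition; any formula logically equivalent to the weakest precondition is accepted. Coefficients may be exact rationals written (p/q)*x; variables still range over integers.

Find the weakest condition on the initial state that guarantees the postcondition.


Working backward. After the program, the postcondition (1/4)*h + (h + j + 7) > 2 ↔ h + 6 ≥ -8 must hold; in canonical form it is (5/4)*h + j > -5 ↔ h ≥ -14.
Before j := j: (5/4)*h + j > -5 ↔ h ≥ -14
Before h := 2*j + 5: (7/2)*j > -45/4 ↔ 2*j ≥ -19
Then branch requires (7/2)*j > -45/4 ↔ 2*j ≥ -19; else branch requires (7/2)*j > -45/4 ↔ 2*j ≥ -19.
Before the if: ((2*h < -4 ∨ 2*j ≠ 12) → ((7/2)*j > -45/4 ↔ 2*j ≥ -19)) ∧ ((¬(2*h < -4 ∨ 2*j ≠ 12)) → ((7/2)*j > -45/4 ↔ 2*j ≥ -19))
Before h := j + 7: ((2*j < -18 ∨ 2*j ≠ 12) → ((7/2)*j > -45/4 ↔ 2*j ≥ -19)) ∧ ((¬(2*j < -18 ∨ 2*j ≠ 12)) → ((7/2)*j > -45/4 ↔ 2*j ≥ -19))
Answer: WP = ((2*j < -18 ∨ 2*j ≠ 12) → ((7/2)*j > -45/4 ↔ 2*j ≥ -19)) ∧ ((¬(2*j < -18 ∨ 2*j ≠ 12)) → ((7/2)*j > -45/4 ↔ 2*j ≥ -19))


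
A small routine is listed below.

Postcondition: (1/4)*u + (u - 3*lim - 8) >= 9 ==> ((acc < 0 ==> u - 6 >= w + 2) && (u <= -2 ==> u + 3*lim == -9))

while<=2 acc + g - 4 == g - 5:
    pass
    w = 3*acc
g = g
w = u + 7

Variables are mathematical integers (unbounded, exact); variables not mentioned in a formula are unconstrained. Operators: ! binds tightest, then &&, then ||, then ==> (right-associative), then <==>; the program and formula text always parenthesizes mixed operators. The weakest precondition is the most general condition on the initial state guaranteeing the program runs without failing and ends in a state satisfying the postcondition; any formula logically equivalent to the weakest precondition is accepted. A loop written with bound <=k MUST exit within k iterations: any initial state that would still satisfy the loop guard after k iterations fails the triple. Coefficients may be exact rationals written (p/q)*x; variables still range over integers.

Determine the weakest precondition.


Working backward. After the program, the postcondition (1/4)*u + (u - 3*lim - 8) >= 9 ==> ((acc < 0 ==> u - 6 >= w + 2) && (u <= -2 ==> u + 3*lim == -9)) must hold; in canonical form it is (5/4)*u >= 3*lim + 17 ==> ((acc < 0 ==> u >= w + 8) && (u <= -2 ==> 3*lim + u == -9)).
Before w := u + 7: (5/4)*u >= 3*lim + 17 ==> ((!(acc < 0)) && (u <= -2 ==> 3*lim + u == -9))
Before g := g: (5/4)*u >= 3*lim + 17 ==> ((!(acc < 0)) && (u <= -2 ==> 3*lim + u == -9))
Before the loop (bound <=2), unroll the exhaustion recursion (WP_0 = exit-now case; WP_j = one more guarded iteration, up to j = 2):
  WP_0: (!(acc == -1)) && ((5/4)*u >= 3*lim + 17 ==> ((!(acc < 0)) && (u <= -2 ==> 3*lim + u == -9)))
  WP_1: (acc == -1 ==> ((!(acc == -1)) && ((5/4)*u >= 3*lim + 17 ==> ((!(acc < 0)) && (u <= -2 ==> 3*lim + u == -9))))) && ((!(acc == -1)) ==> ((5/4)*u >= 3*lim + 17 ==> ((!(acc < 0)) && (u <= -2 ==> 3*lim + u == -9))))
  WP_2: (acc == -1 ==> ((acc == -1 ==> ((!(acc == -1)) && ((5/4)*u >= 3*lim + 17 ==> ((!(acc < 0)) && (u <= -2 ==> 3*lim + u == -9))))) && ((!(acc == -1)) ==> ((5/4)*u >= 3*lim + 17 ==> ((!(acc < 0)) && (u <= -2 ==> 3*lim + u == -9)))))) && ((!(acc == -1)) ==> ((5/4)*u >= 3*lim + 17 ==> ((!(acc < 0)) && (u <= -2 ==> 3*lim + u == -9))))
So before the loop: (acc == -1 ==> ((acc == -1 ==> ((!(acc == -1)) && ((5/4)*u >= 3*lim + 17 ==> ((!(acc < 0)) && (u <= -2 ==> 3*lim + u == -9))))) && ((!(acc == -1)) ==> ((5/4)*u >= 3*lim + 17 ==> ((!(acc < 0)) && (u <= -2 ==> 3*lim + u == -9)))))) && ((!(acc == -1)) ==> ((5/4)*u >= 3*lim + 17 ==> ((!(acc < 0)) && (u <= -2 ==> 3*lim + u == -9))))
Answer: WP = (acc == -1 ==> ((acc == -1 ==> ((!(acc == -1)) && ((5/4)*u >= 3*lim + 17 ==> ((!(acc < 0)) && (u <= -2 ==> 3*lim + u == -9))))) && ((!(acc == -1)) ==> ((5/4)*u >= 3*lim + 17 ==> ((!(acc < 0)) && (u <= -2 ==> 3*lim + u == -9)))))) && ((!(acc == -1)) ==> ((5/4)*u >= 3*lim + 17 ==> ((!(acc < 0)) && (u <= -2 ==> 3*lim + u == -9))))


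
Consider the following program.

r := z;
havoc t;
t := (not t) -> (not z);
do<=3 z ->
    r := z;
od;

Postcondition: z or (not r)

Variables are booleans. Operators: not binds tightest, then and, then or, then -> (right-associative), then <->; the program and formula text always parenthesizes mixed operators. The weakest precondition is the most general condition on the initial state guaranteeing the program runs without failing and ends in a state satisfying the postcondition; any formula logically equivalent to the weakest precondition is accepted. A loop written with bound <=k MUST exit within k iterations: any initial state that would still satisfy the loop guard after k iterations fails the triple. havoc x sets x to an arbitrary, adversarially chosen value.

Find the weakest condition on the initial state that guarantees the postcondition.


Working backward. After the program, z or (not r) must hold.
Before the loop (bound <=3), unroll the exhaustion recursion (WP_0 = exit-now case; WP_j = one more guarded iteration, up to j = 3):
  WP_0: (not z) and (z or (not r))
  WP_1: (z -> (not z)) and ((not z) -> (z or (not r)))
  WP_2: (z -> (z -> (not z))) and ((not z) -> (z or (not r)))
  WP_3: (z -> (z -> (z -> (not z)))) and ((not z) -> (z or (not r)))
So before the loop: (z -> (z -> (z -> (not z)))) and ((not z) -> (z or (not r)))
Before t := (not t) -> (not z): (z -> (z -> (z -> (not z)))) and ((not z) -> (z or (not r)))
Before havoc t: (z -> (z -> (z -> (not z)))) and ((not z) -> (z or (not r)))
Before r := z: z -> (z -> (z -> (not z)))
Answer: WP = z -> (z -> (z -> (not z)))
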